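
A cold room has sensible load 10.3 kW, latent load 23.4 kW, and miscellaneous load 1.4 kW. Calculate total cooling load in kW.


Q_total = Q_s + Q_l + Q_misc
Q_total = 10.3 + 23.4 + 1.4
Q_total = 35.1 kW

35.1


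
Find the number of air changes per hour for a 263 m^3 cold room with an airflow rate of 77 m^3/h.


ACH = flow / volume
ACH = 77 / 263
ACH = 0.293

0.293


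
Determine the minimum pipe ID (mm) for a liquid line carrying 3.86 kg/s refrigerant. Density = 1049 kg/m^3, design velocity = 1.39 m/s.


A = m_dot / (rho * v) = 3.86 / (1049 * 1.39) = 0.002647262552 m^2
d = sqrt(4*A/pi) * 1000
d = 58.1 mm

58.1


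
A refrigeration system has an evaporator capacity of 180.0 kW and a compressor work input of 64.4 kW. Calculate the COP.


COP = Q_evap / W
COP = 180.0 / 64.4
COP = 2.795

2.795


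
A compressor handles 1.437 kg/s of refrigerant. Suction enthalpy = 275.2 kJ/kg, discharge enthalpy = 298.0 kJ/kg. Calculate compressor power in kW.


dh = 298.0 - 275.2 = 22.8 kJ/kg
W = m_dot * dh = 1.437 * 22.8 = 32.76 kW

32.76


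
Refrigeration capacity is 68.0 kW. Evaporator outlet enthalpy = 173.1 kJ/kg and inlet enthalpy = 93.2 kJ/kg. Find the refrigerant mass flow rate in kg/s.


dh = 173.1 - 93.2 = 79.9 kJ/kg
m_dot = Q / dh = 68.0 / 79.9 = 0.8511 kg/s

0.8511


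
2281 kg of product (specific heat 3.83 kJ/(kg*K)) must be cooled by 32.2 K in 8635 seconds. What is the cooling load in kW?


Q = m * cp * dT / t
Q = 2281 * 3.83 * 32.2 / 8635
Q = 32.577 kW

32.577


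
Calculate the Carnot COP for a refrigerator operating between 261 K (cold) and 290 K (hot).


dT = 290 - 261 = 29 K
COP_carnot = T_cold / dT = 261 / 29
COP_carnot = 9.0

9.0


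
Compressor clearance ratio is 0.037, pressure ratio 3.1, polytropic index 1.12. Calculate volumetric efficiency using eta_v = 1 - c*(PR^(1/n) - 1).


PR^(1/n) = 3.1^(1/1.12) = 2.74609652
eta_v = 1 - 0.037 * (2.74609652 - 1)
eta_v = 0.9354

0.9354


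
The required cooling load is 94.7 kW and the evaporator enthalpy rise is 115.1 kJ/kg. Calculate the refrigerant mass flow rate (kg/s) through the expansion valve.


m_dot = Q / dh
m_dot = 94.7 / 115.1
m_dot = 0.8228 kg/s

0.8228


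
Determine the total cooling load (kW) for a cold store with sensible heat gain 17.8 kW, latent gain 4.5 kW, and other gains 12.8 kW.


Q_total = Q_s + Q_l + Q_misc
Q_total = 17.8 + 4.5 + 12.8
Q_total = 35.1 kW

35.1


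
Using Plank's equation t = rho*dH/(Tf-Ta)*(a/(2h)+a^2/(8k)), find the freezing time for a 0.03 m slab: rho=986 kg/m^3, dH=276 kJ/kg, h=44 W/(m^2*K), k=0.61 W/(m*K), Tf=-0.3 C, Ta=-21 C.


dT = -0.3 - (-21) = 20.7 K
term1 = a/(2h) = 0.03/(2*44) = 0.0003409090909
term2 = a^2/(8k) = 0.03^2/(8*0.61) = 0.0001844262295
t = rho*dH*1000/dT * (term1 + term2)
t = 986*276*1000/20.7 * (0.0003409090909 + 0.0001844262295)
t = 6906 s

6906


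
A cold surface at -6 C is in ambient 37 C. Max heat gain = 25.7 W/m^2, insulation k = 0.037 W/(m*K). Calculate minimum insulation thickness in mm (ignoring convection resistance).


dT = 37 - (-6) = 43 K
thickness = k * dT / q_max * 1000
thickness = 0.037 * 43 / 25.7 * 1000
thickness = 61.9 mm

61.9


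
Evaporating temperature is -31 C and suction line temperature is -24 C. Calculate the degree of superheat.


Superheat = T_suction - T_evap
Superheat = -24 - (-31)
Superheat = 7 K

7


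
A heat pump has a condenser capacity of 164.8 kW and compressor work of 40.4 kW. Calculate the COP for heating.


COP_hp = Q_cond / W
COP_hp = 164.8 / 40.4
COP_hp = 4.079

4.079


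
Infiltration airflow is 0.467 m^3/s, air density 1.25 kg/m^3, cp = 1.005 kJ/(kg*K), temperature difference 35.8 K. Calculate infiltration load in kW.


Q = V_dot * rho * cp * dT
Q = 0.467 * 1.25 * 1.005 * 35.8
Q = 21.003 kW

21.003


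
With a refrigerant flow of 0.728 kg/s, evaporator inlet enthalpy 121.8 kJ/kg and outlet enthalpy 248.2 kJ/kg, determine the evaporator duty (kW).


dh = 248.2 - 121.8 = 126.4 kJ/kg
Q_evap = m_dot * dh = 0.728 * 126.4
Q_evap = 92.02 kW

92.02


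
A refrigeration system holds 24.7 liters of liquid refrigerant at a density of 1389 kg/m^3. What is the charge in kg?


Charge = V * rho / 1000
Charge = 24.7 * 1389 / 1000
Charge = 34.31 kg

34.31


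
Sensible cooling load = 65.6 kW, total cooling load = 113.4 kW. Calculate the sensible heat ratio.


SHR = Q_sensible / Q_total
SHR = 65.6 / 113.4
SHR = 0.578

0.578


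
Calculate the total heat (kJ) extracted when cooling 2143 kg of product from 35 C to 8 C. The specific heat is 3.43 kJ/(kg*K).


dT = 35 - (8) = 27 K
Q = m * cp * dT = 2143 * 3.43 * 27
Q = 198463 kJ

198463


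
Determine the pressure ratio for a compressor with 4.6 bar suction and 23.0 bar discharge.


PR = P_high / P_low
PR = 23.0 / 4.6
PR = 5.0

5.0


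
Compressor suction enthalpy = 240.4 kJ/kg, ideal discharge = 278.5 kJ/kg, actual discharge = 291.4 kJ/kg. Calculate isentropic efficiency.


dh_ideal = 278.5 - 240.4 = 38.1 kJ/kg
dh_actual = 291.4 - 240.4 = 51.0 kJ/kg
eta_s = dh_ideal / dh_actual = 38.1 / 51.0
eta_s = 0.7471

0.7471


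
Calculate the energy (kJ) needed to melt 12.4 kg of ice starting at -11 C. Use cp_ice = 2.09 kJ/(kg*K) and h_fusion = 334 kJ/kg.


Sensible heat = cp * dT = 2.09 * 11 = 22.99 kJ/kg
Total per kg = 22.99 + 334 = 356.99 kJ/kg
Q = m * total = 12.4 * 356.99
Q = 4426.7 kJ

4426.7


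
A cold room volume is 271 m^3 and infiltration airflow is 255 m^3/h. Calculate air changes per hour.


ACH = flow / volume
ACH = 255 / 271
ACH = 0.941

0.941


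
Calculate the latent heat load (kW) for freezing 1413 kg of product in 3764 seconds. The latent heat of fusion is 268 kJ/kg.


Q_lat = m * h_fg / t
Q_lat = 1413 * 268 / 3764
Q_lat = 100.61 kW

100.61


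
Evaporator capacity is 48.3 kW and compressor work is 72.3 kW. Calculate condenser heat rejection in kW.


Q_cond = Q_evap + W
Q_cond = 48.3 + 72.3
Q_cond = 120.6 kW

120.6


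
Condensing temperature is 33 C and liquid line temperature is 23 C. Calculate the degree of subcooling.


Subcooling = T_cond - T_liquid
Subcooling = 33 - 23
Subcooling = 10 K

10


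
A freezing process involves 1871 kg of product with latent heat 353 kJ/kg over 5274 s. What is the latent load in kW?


Q_lat = m * h_fg / t
Q_lat = 1871 * 353 / 5274
Q_lat = 125.23 kW

125.23


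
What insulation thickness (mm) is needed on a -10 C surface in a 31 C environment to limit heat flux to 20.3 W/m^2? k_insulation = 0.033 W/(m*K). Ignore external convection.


dT = 31 - (-10) = 41 K
thickness = k * dT / q_max * 1000
thickness = 0.033 * 41 / 20.3 * 1000
thickness = 66.7 mm

66.7


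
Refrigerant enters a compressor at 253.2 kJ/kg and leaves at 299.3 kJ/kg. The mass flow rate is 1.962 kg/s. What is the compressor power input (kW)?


dh = 299.3 - 253.2 = 46.1 kJ/kg
W = m_dot * dh = 1.962 * 46.1 = 90.45 kW

90.45


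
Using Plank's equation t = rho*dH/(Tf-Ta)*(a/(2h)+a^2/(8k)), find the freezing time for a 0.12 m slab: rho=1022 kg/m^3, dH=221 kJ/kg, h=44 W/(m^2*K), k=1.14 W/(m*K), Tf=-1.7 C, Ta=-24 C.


dT = -1.7 - (-24) = 22.3 K
term1 = a/(2h) = 0.12/(2*44) = 0.001363636364
term2 = a^2/(8k) = 0.12^2/(8*1.14) = 0.001578947368
t = rho*dH*1000/dT * (term1 + term2)
t = 1022*221*1000/22.3 * (0.001363636364 + 0.001578947368)
t = 29803 s

29803


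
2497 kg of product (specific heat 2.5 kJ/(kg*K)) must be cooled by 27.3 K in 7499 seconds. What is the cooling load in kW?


Q = m * cp * dT / t
Q = 2497 * 2.5 * 27.3 / 7499
Q = 22.726 kW

22.726


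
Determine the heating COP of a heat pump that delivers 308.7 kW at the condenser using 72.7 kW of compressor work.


COP_hp = Q_cond / W
COP_hp = 308.7 / 72.7
COP_hp = 4.246

4.246


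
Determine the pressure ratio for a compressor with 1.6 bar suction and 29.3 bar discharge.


PR = P_high / P_low
PR = 29.3 / 1.6
PR = 18.313

18.313


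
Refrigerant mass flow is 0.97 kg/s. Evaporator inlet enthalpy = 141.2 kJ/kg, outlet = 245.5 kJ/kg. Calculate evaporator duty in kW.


dh = 245.5 - 141.2 = 104.3 kJ/kg
Q_evap = m_dot * dh = 0.97 * 104.3
Q_evap = 101.17 kW

101.17


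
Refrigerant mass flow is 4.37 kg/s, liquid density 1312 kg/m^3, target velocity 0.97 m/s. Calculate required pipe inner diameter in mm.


A = m_dot / (rho * v) = 4.37 / (1312 * 0.97) = 0.00343380689 m^2
d = sqrt(4*A/pi) * 1000
d = 66.1 mm

66.1


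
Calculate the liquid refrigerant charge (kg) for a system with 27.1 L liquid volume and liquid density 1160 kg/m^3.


Charge = V * rho / 1000
Charge = 27.1 * 1160 / 1000
Charge = 31.44 kg

31.44


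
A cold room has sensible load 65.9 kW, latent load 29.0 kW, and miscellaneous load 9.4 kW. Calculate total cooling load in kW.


Q_total = Q_s + Q_l + Q_misc
Q_total = 65.9 + 29.0 + 9.4
Q_total = 104.3 kW

104.3


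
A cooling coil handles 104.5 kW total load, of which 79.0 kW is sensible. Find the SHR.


SHR = Q_sensible / Q_total
SHR = 79.0 / 104.5
SHR = 0.756

0.756


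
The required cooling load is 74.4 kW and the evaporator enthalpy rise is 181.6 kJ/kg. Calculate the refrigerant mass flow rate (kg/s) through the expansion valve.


m_dot = Q / dh
m_dot = 74.4 / 181.6
m_dot = 0.4097 kg/s

0.4097


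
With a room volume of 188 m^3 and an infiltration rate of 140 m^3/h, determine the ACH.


ACH = flow / volume
ACH = 140 / 188
ACH = 0.745

0.745


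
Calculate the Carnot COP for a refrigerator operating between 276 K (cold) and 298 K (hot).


dT = 298 - 276 = 22 K
COP_carnot = T_cold / dT = 276 / 22
COP_carnot = 12.545

12.545


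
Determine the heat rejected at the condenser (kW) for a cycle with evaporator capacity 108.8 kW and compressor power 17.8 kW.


Q_cond = Q_evap + W
Q_cond = 108.8 + 17.8
Q_cond = 126.6 kW

126.6


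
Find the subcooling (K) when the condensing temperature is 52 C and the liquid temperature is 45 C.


Subcooling = T_cond - T_liquid
Subcooling = 52 - 45
Subcooling = 7 K

7


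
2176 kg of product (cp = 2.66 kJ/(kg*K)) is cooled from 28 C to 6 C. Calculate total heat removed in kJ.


dT = 28 - (6) = 22 K
Q = m * cp * dT = 2176 * 2.66 * 22
Q = 127340 kJ

127340


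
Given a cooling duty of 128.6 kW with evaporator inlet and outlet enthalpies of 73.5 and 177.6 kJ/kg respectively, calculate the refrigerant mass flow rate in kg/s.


dh = 177.6 - 73.5 = 104.1 kJ/kg
m_dot = Q / dh = 128.6 / 104.1 = 1.2354 kg/s

1.2354


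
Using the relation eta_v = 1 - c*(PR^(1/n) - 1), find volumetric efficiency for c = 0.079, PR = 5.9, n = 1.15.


PR^(1/n) = 5.9^(1/1.15) = 4.68064924
eta_v = 1 - 0.079 * (4.68064924 - 1)
eta_v = 0.7092

0.7092


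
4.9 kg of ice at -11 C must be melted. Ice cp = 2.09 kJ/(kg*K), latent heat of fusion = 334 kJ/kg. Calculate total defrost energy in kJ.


Sensible heat = cp * dT = 2.09 * 11 = 22.99 kJ/kg
Total per kg = 22.99 + 334 = 356.99 kJ/kg
Q = m * total = 4.9 * 356.99
Q = 1749.3 kJ

1749.3


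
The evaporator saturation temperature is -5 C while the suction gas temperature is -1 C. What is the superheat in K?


Superheat = T_suction - T_evap
Superheat = -1 - (-5)
Superheat = 4 K

4


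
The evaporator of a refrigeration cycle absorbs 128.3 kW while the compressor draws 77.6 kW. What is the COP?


COP = Q_evap / W
COP = 128.3 / 77.6
COP = 1.653

1.653


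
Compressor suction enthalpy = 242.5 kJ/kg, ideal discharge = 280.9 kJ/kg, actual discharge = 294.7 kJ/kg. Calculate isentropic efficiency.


dh_ideal = 280.9 - 242.5 = 38.4 kJ/kg
dh_actual = 294.7 - 242.5 = 52.2 kJ/kg
eta_s = dh_ideal / dh_actual = 38.4 / 52.2
eta_s = 0.7356

0.7356


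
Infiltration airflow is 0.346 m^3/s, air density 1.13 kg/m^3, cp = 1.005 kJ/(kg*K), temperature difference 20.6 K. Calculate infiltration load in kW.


Q = V_dot * rho * cp * dT
Q = 0.346 * 1.13 * 1.005 * 20.6
Q = 8.094 kW

8.094


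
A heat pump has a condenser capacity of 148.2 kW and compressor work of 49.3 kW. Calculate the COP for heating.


COP_hp = Q_cond / W
COP_hp = 148.2 / 49.3
COP_hp = 3.006

3.006


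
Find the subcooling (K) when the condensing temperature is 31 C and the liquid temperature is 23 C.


Subcooling = T_cond - T_liquid
Subcooling = 31 - 23
Subcooling = 8 K

8


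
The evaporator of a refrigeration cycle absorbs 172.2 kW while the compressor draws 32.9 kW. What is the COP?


COP = Q_evap / W
COP = 172.2 / 32.9
COP = 5.234

5.234


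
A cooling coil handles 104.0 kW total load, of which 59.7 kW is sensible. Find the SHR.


SHR = Q_sensible / Q_total
SHR = 59.7 / 104.0
SHR = 0.574

0.574


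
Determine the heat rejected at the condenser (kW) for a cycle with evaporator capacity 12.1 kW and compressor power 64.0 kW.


Q_cond = Q_evap + W
Q_cond = 12.1 + 64.0
Q_cond = 76.1 kW

76.1


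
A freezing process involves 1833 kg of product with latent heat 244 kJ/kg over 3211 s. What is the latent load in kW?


Q_lat = m * h_fg / t
Q_lat = 1833 * 244 / 3211
Q_lat = 139.29 kW

139.29


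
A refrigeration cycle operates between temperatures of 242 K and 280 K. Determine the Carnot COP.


dT = 280 - 242 = 38 K
COP_carnot = T_cold / dT = 242 / 38
COP_carnot = 6.368

6.368


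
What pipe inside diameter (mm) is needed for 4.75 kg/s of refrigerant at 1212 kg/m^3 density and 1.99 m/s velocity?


A = m_dot / (rho * v) = 4.75 / (1212 * 1.99) = 0.001969418047 m^2
d = sqrt(4*A/pi) * 1000
d = 50.1 mm

50.1


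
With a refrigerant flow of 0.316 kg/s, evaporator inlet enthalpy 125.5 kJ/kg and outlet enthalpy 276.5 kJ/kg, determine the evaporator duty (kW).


dh = 276.5 - 125.5 = 151.0 kJ/kg
Q_evap = m_dot * dh = 0.316 * 151.0
Q_evap = 47.72 kW

47.72


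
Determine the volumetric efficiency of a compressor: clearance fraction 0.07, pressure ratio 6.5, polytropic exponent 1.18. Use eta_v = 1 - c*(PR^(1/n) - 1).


PR^(1/n) = 6.5^(1/1.18) = 4.88550682
eta_v = 1 - 0.07 * (4.88550682 - 1)
eta_v = 0.728

0.728


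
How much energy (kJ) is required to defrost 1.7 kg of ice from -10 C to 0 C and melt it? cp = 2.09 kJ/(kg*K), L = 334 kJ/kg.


Sensible heat = cp * dT = 2.09 * 10 = 20.9 kJ/kg
Total per kg = 20.9 + 334 = 354.9 kJ/kg
Q = m * total = 1.7 * 354.9
Q = 603.3 kJ

603.3


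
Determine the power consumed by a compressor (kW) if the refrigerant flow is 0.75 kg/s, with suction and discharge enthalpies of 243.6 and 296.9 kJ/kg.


dh = 296.9 - 243.6 = 53.3 kJ/kg
W = m_dot * dh = 0.75 * 53.3 = 39.98 kW

39.98


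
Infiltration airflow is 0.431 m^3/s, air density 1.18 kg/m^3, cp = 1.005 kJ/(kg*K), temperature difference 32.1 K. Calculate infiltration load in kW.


Q = V_dot * rho * cp * dT
Q = 0.431 * 1.18 * 1.005 * 32.1
Q = 16.407 kW

16.407


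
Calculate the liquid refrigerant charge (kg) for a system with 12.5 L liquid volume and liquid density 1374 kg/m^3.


Charge = V * rho / 1000
Charge = 12.5 * 1374 / 1000
Charge = 17.18 kg

17.18


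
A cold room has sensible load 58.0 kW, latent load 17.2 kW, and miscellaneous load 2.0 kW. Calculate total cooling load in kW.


Q_total = Q_s + Q_l + Q_misc
Q_total = 58.0 + 17.2 + 2.0
Q_total = 77.2 kW

77.2


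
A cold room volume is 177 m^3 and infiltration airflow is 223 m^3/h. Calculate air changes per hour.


ACH = flow / volume
ACH = 223 / 177
ACH = 1.26

1.26


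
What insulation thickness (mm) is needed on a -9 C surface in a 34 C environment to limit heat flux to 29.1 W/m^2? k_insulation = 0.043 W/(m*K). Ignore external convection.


dT = 34 - (-9) = 43 K
thickness = k * dT / q_max * 1000
thickness = 0.043 * 43 / 29.1 * 1000
thickness = 63.5 mm

63.5


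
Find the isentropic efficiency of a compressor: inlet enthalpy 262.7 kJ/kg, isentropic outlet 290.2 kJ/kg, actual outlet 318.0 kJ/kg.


dh_ideal = 290.2 - 262.7 = 27.5 kJ/kg
dh_actual = 318.0 - 262.7 = 55.3 kJ/kg
eta_s = dh_ideal / dh_actual = 27.5 / 55.3
eta_s = 0.4973

0.4973


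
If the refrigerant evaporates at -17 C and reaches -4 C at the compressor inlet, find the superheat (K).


Superheat = T_suction - T_evap
Superheat = -4 - (-17)
Superheat = 13 K

13


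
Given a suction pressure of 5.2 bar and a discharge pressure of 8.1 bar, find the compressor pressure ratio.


PR = P_high / P_low
PR = 8.1 / 5.2
PR = 1.558

1.558


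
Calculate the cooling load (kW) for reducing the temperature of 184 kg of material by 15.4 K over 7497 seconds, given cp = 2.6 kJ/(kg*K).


Q = m * cp * dT / t
Q = 184 * 2.6 * 15.4 / 7497
Q = 0.983 kW

0.983


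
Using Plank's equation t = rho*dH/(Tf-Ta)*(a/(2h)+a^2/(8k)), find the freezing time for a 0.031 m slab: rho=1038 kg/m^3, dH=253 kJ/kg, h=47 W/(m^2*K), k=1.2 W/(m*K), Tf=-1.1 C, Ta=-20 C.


dT = -1.1 - (-20) = 18.9 K
term1 = a/(2h) = 0.031/(2*47) = 0.000329787234
term2 = a^2/(8k) = 0.031^2/(8*1.2) = 0.0001001041667
t = rho*dH*1000/dT * (term1 + term2)
t = 1038*253*1000/18.9 * (0.000329787234 + 0.0001001041667)
t = 5973 s

5973


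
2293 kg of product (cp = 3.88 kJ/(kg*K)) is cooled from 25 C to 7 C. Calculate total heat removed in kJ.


dT = 25 - (7) = 18 K
Q = m * cp * dT = 2293 * 3.88 * 18
Q = 160143 kJ

160143


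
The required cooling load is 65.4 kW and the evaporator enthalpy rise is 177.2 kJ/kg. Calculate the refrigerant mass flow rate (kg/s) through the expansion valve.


m_dot = Q / dh
m_dot = 65.4 / 177.2
m_dot = 0.3691 kg/s

0.3691


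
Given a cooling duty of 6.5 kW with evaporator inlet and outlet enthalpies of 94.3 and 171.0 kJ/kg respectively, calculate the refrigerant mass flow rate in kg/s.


dh = 171.0 - 94.3 = 76.7 kJ/kg
m_dot = Q / dh = 6.5 / 76.7 = 0.0847 kg/s

0.0847


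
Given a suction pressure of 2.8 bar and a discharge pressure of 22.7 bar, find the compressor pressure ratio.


PR = P_high / P_low
PR = 22.7 / 2.8
PR = 8.107

8.107


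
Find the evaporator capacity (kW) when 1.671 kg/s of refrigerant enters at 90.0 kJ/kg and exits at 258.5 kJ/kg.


dh = 258.5 - 90.0 = 168.5 kJ/kg
Q_evap = m_dot * dh = 1.671 * 168.5
Q_evap = 281.56 kW

281.56


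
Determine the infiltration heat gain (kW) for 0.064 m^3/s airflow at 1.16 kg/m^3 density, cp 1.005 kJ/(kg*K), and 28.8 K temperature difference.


Q = V_dot * rho * cp * dT
Q = 0.064 * 1.16 * 1.005 * 28.8
Q = 2.149 kW

2.149


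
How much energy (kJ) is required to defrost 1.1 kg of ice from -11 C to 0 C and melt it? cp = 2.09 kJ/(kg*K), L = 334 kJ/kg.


Sensible heat = cp * dT = 2.09 * 11 = 22.99 kJ/kg
Total per kg = 22.99 + 334 = 356.99 kJ/kg
Q = m * total = 1.1 * 356.99
Q = 392.7 kJ

392.7


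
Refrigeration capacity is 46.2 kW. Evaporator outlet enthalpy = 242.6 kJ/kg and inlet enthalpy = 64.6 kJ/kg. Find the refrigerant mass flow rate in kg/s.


dh = 242.6 - 64.6 = 178.0 kJ/kg
m_dot = Q / dh = 46.2 / 178.0 = 0.2596 kg/s

0.2596


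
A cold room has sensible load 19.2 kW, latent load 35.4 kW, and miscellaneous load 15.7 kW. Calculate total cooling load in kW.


Q_total = Q_s + Q_l + Q_misc
Q_total = 19.2 + 35.4 + 15.7
Q_total = 70.3 kW

70.3


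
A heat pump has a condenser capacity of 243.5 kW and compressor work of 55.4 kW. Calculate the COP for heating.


COP_hp = Q_cond / W
COP_hp = 243.5 / 55.4
COP_hp = 4.395

4.395


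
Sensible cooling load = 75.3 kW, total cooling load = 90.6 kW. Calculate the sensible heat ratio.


SHR = Q_sensible / Q_total
SHR = 75.3 / 90.6
SHR = 0.831

0.831


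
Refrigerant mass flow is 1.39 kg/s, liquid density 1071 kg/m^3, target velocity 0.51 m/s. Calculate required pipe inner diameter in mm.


A = m_dot / (rho * v) = 1.39 / (1071 * 0.51) = 0.002544808773 m^2
d = sqrt(4*A/pi) * 1000
d = 56.9 mm

56.9


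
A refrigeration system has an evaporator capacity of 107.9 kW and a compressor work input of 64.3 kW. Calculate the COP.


COP = Q_evap / W
COP = 107.9 / 64.3
COP = 1.678

1.678


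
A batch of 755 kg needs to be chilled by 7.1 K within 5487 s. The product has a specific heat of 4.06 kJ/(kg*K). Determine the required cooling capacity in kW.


Q = m * cp * dT / t
Q = 755 * 4.06 * 7.1 / 5487
Q = 3.966 kW

3.966


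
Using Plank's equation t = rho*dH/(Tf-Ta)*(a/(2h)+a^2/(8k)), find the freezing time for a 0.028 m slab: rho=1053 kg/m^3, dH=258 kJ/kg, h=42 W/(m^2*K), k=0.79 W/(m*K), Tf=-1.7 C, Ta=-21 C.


dT = -1.7 - (-21) = 19.3 K
term1 = a/(2h) = 0.028/(2*42) = 0.0003333333333
term2 = a^2/(8k) = 0.028^2/(8*0.79) = 0.0001240506329
t = rho*dH*1000/dT * (term1 + term2)
t = 1053*258*1000/19.3 * (0.0003333333333 + 0.0001240506329)
t = 6438 s

6438


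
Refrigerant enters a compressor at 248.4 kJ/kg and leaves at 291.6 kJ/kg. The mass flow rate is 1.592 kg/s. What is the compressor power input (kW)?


dh = 291.6 - 248.4 = 43.2 kJ/kg
W = m_dot * dh = 1.592 * 43.2 = 68.77 kW

68.77


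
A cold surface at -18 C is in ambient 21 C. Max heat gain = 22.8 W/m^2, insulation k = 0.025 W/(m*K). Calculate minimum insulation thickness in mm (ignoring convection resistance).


dT = 21 - (-18) = 39 K
thickness = k * dT / q_max * 1000
thickness = 0.025 * 39 / 22.8 * 1000
thickness = 42.8 mm

42.8


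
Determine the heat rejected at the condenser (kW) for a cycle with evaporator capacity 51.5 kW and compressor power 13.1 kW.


Q_cond = Q_evap + W
Q_cond = 51.5 + 13.1
Q_cond = 64.6 kW

64.6


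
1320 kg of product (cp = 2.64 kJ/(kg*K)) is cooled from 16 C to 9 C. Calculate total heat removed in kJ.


dT = 16 - (9) = 7 K
Q = m * cp * dT = 1320 * 2.64 * 7
Q = 24394 kJ

24394


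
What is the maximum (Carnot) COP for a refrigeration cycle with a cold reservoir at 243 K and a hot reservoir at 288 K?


dT = 288 - 243 = 45 K
COP_carnot = T_cold / dT = 243 / 45
COP_carnot = 5.4

5.4


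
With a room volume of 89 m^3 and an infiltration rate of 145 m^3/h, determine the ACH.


ACH = flow / volume
ACH = 145 / 89
ACH = 1.629

1.629


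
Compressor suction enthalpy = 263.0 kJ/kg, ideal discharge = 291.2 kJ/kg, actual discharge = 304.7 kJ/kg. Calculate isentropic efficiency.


dh_ideal = 291.2 - 263.0 = 28.2 kJ/kg
dh_actual = 304.7 - 263.0 = 41.7 kJ/kg
eta_s = dh_ideal / dh_actual = 28.2 / 41.7
eta_s = 0.6763

0.6763


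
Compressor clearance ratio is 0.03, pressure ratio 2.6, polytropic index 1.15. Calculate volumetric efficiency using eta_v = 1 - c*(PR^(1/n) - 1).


PR^(1/n) = 2.6^(1/1.15) = 2.29533664
eta_v = 1 - 0.03 * (2.29533664 - 1)
eta_v = 0.9611

0.9611


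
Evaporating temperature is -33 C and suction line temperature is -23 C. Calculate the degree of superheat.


Superheat = T_suction - T_evap
Superheat = -23 - (-33)
Superheat = 10 K

10


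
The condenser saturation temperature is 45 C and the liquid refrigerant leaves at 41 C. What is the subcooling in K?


Subcooling = T_cond - T_liquid
Subcooling = 45 - 41
Subcooling = 4 K

4


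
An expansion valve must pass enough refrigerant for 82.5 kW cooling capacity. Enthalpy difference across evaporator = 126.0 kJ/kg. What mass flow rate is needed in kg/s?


m_dot = Q / dh
m_dot = 82.5 / 126.0
m_dot = 0.6548 kg/s

0.6548


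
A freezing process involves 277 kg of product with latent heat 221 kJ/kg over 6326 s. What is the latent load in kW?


Q_lat = m * h_fg / t
Q_lat = 277 * 221 / 6326
Q_lat = 9.68 kW

9.68


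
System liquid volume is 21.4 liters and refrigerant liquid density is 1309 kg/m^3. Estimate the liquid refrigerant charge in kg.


Charge = V * rho / 1000
Charge = 21.4 * 1309 / 1000
Charge = 28.01 kg

28.01


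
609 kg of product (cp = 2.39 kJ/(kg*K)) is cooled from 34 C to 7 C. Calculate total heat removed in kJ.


dT = 34 - (7) = 27 K
Q = m * cp * dT = 609 * 2.39 * 27
Q = 39299 kJ

39299


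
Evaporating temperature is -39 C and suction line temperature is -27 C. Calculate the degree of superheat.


Superheat = T_suction - T_evap
Superheat = -27 - (-39)
Superheat = 12 K

12


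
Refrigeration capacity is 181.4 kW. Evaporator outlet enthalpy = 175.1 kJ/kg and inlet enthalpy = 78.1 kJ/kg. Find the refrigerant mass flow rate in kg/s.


dh = 175.1 - 78.1 = 97.0 kJ/kg
m_dot = Q / dh = 181.4 / 97.0 = 1.8701 kg/s

1.8701


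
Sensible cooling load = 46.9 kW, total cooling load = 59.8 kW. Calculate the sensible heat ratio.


SHR = Q_sensible / Q_total
SHR = 46.9 / 59.8
SHR = 0.784

0.784


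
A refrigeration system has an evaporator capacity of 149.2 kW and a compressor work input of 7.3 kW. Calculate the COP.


COP = Q_evap / W
COP = 149.2 / 7.3
COP = 20.438

20.438


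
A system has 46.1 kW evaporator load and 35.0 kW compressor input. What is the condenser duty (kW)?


Q_cond = Q_evap + W
Q_cond = 46.1 + 35.0
Q_cond = 81.1 kW

81.1


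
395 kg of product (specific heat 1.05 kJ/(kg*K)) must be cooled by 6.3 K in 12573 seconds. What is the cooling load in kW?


Q = m * cp * dT / t
Q = 395 * 1.05 * 6.3 / 12573
Q = 0.208 kW

0.208


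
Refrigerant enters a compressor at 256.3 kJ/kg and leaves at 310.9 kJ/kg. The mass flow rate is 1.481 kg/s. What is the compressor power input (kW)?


dh = 310.9 - 256.3 = 54.6 kJ/kg
W = m_dot * dh = 1.481 * 54.6 = 80.86 kW

80.86


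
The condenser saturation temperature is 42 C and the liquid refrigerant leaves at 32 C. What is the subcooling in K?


Subcooling = T_cond - T_liquid
Subcooling = 42 - 32
Subcooling = 10 K

10


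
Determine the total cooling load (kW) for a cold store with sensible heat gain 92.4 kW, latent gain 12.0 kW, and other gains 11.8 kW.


Q_total = Q_s + Q_l + Q_misc
Q_total = 92.4 + 12.0 + 11.8
Q_total = 116.2 kW

116.2


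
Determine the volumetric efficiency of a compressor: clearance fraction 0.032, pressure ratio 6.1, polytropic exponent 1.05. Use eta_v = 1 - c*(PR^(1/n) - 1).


PR^(1/n) = 6.1^(1/1.05) = 5.5967148
eta_v = 1 - 0.032 * (5.5967148 - 1)
eta_v = 0.8529

0.8529


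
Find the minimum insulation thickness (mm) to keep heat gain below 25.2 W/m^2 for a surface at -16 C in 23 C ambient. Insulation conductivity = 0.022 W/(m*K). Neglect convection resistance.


dT = 23 - (-16) = 39 K
thickness = k * dT / q_max * 1000
thickness = 0.022 * 39 / 25.2 * 1000
thickness = 34.0 mm

34.0


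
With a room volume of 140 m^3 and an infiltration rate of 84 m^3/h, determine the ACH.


ACH = flow / volume
ACH = 84 / 140
ACH = 0.6

0.6


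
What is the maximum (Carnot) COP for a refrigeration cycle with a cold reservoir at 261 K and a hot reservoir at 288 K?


dT = 288 - 261 = 27 K
COP_carnot = T_cold / dT = 261 / 27
COP_carnot = 9.667

9.667


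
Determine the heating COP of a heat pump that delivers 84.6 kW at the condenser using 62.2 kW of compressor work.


COP_hp = Q_cond / W
COP_hp = 84.6 / 62.2
COP_hp = 1.36

1.36


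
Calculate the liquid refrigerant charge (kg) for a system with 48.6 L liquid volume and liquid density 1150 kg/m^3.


Charge = V * rho / 1000
Charge = 48.6 * 1150 / 1000
Charge = 55.89 kg

55.89


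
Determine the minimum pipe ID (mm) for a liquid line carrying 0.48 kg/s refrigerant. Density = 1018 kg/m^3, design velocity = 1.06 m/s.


A = m_dot / (rho * v) = 0.48 / (1018 * 1.06) = 0.0004448233681 m^2
d = sqrt(4*A/pi) * 1000
d = 23.8 mm

23.8


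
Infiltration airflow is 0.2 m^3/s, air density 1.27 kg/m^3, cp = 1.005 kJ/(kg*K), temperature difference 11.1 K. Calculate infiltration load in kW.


Q = V_dot * rho * cp * dT
Q = 0.2 * 1.27 * 1.005 * 11.1
Q = 2.833 kW

2.833


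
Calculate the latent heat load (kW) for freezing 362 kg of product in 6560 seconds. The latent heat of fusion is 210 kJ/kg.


Q_lat = m * h_fg / t
Q_lat = 362 * 210 / 6560
Q_lat = 11.59 kW

11.59


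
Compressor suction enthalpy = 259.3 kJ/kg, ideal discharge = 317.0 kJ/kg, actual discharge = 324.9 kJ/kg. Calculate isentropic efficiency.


dh_ideal = 317.0 - 259.3 = 57.7 kJ/kg
dh_actual = 324.9 - 259.3 = 65.6 kJ/kg
eta_s = dh_ideal / dh_actual = 57.7 / 65.6
eta_s = 0.8796

0.8796


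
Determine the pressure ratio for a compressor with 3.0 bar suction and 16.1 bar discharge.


PR = P_high / P_low
PR = 16.1 / 3.0
PR = 5.367

5.367


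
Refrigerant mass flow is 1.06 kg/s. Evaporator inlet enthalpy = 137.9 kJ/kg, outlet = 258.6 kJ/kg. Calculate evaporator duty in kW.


dh = 258.6 - 137.9 = 120.7 kJ/kg
Q_evap = m_dot * dh = 1.06 * 120.7
Q_evap = 127.94 kW

127.94


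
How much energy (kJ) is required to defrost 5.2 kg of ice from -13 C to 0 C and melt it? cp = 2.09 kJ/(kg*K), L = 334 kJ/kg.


Sensible heat = cp * dT = 2.09 * 13 = 27.17 kJ/kg
Total per kg = 27.17 + 334 = 361.17 kJ/kg
Q = m * total = 5.2 * 361.17
Q = 1878.1 kJ

1878.1


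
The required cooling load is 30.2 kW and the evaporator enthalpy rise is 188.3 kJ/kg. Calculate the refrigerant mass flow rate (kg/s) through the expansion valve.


m_dot = Q / dh
m_dot = 30.2 / 188.3
m_dot = 0.1604 kg/s

0.1604


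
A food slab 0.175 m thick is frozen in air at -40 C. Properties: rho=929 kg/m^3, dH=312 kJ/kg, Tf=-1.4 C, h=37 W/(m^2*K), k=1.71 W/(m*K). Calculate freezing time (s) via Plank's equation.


dT = -1.4 - (-40) = 38.6 K
term1 = a/(2h) = 0.175/(2*37) = 0.002364864865
term2 = a^2/(8k) = 0.175^2/(8*1.71) = 0.002238669591
t = rho*dH*1000/dT * (term1 + term2)
t = 929*312*1000/38.6 * (0.002364864865 + 0.002238669591)
t = 34568 s

34568


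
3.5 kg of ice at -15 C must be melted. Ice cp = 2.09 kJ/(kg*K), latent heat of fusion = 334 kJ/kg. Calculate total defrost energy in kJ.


Sensible heat = cp * dT = 2.09 * 15 = 31.35 kJ/kg
Total per kg = 31.35 + 334 = 365.35 kJ/kg
Q = m * total = 3.5 * 365.35
Q = 1278.7 kJ

1278.7


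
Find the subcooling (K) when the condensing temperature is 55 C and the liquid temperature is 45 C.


Subcooling = T_cond - T_liquid
Subcooling = 55 - 45
Subcooling = 10 K

10


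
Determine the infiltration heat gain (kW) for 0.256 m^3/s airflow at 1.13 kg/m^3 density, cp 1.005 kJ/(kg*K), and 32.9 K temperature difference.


Q = V_dot * rho * cp * dT
Q = 0.256 * 1.13 * 1.005 * 32.9
Q = 9.565 kW

9.565


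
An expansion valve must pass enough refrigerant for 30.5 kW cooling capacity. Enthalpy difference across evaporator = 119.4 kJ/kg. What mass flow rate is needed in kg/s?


m_dot = Q / dh
m_dot = 30.5 / 119.4
m_dot = 0.2554 kg/s

0.2554


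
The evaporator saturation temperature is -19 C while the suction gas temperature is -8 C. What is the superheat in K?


Superheat = T_suction - T_evap
Superheat = -8 - (-19)
Superheat = 11 K

11


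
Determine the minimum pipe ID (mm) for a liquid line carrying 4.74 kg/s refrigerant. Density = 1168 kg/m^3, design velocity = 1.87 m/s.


A = m_dot / (rho * v) = 4.74 / (1168 * 1.87) = 0.002170170683 m^2
d = sqrt(4*A/pi) * 1000
d = 52.6 mm

52.6


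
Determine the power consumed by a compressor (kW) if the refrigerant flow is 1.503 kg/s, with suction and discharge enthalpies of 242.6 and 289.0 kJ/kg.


dh = 289.0 - 242.6 = 46.4 kJ/kg
W = m_dot * dh = 1.503 * 46.4 = 69.74 kW

69.74


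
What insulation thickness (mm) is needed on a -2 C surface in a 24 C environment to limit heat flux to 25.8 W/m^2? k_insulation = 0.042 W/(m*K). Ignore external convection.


dT = 24 - (-2) = 26 K
thickness = k * dT / q_max * 1000
thickness = 0.042 * 26 / 25.8 * 1000
thickness = 42.3 mm

42.3


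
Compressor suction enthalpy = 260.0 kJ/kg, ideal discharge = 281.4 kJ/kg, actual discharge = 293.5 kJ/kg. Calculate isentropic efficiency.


dh_ideal = 281.4 - 260.0 = 21.4 kJ/kg
dh_actual = 293.5 - 260.0 = 33.5 kJ/kg
eta_s = dh_ideal / dh_actual = 21.4 / 33.5
eta_s = 0.6388

0.6388


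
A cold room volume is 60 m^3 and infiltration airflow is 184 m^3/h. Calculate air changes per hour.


ACH = flow / volume
ACH = 184 / 60
ACH = 3.067

3.067


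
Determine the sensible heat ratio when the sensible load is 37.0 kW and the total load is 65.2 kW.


SHR = Q_sensible / Q_total
SHR = 37.0 / 65.2
SHR = 0.567

0.567


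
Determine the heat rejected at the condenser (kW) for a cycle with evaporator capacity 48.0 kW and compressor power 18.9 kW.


Q_cond = Q_evap + W
Q_cond = 48.0 + 18.9
Q_cond = 66.9 kW

66.9


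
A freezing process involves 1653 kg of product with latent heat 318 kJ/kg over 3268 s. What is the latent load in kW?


Q_lat = m * h_fg / t
Q_lat = 1653 * 318 / 3268
Q_lat = 160.85 kW

160.85


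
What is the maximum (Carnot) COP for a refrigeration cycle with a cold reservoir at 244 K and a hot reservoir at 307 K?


dT = 307 - 244 = 63 K
COP_carnot = T_cold / dT = 244 / 63
COP_carnot = 3.873

3.873


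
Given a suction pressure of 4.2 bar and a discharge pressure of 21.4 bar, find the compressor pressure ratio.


PR = P_high / P_low
PR = 21.4 / 4.2
PR = 5.095

5.095


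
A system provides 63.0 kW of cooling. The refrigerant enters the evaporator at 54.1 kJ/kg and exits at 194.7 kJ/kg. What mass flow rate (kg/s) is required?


dh = 194.7 - 54.1 = 140.6 kJ/kg
m_dot = Q / dh = 63.0 / 140.6 = 0.4481 kg/s

0.4481


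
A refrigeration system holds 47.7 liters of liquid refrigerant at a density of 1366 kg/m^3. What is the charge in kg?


Charge = V * rho / 1000
Charge = 47.7 * 1366 / 1000
Charge = 65.16 kg

65.16


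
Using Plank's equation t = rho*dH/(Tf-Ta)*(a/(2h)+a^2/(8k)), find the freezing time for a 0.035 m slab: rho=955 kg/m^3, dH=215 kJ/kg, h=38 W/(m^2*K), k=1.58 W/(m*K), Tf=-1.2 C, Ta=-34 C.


dT = -1.2 - (-34) = 32.8 K
term1 = a/(2h) = 0.035/(2*38) = 0.0004605263158
term2 = a^2/(8k) = 0.035^2/(8*1.58) = 0.00009691455696
t = rho*dH*1000/dT * (term1 + term2)
t = 955*215*1000/32.8 * (0.0004605263158 + 0.00009691455696)
t = 3490 s

3490


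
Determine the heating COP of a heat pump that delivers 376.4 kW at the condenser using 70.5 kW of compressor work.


COP_hp = Q_cond / W
COP_hp = 376.4 / 70.5
COP_hp = 5.339

5.339


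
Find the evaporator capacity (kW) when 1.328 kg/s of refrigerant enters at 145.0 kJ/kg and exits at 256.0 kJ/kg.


dh = 256.0 - 145.0 = 111.0 kJ/kg
Q_evap = m_dot * dh = 1.328 * 111.0
Q_evap = 147.41 kW

147.41


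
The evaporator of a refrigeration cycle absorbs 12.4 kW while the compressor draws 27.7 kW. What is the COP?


COP = Q_evap / W
COP = 12.4 / 27.7
COP = 0.448

0.448


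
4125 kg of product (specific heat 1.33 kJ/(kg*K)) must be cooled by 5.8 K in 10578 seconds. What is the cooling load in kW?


Q = m * cp * dT / t
Q = 4125 * 1.33 * 5.8 / 10578
Q = 3.008 kW

3.008


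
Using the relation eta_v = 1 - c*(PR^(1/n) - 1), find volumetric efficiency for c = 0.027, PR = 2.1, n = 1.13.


PR^(1/n) = 2.1^(1/1.13) = 1.92818997
eta_v = 1 - 0.027 * (1.92818997 - 1)
eta_v = 0.9749

0.9749


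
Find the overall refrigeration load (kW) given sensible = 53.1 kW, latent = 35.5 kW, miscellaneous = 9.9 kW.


Q_total = Q_s + Q_l + Q_misc
Q_total = 53.1 + 35.5 + 9.9
Q_total = 98.5 kW

98.5


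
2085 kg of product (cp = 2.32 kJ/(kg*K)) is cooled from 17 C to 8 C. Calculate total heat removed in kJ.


dT = 17 - (8) = 9 K
Q = m * cp * dT = 2085 * 2.32 * 9
Q = 43535 kJ

43535


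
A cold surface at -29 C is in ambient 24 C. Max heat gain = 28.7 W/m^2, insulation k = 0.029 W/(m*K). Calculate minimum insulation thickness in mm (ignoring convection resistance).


dT = 24 - (-29) = 53 K
thickness = k * dT / q_max * 1000
thickness = 0.029 * 53 / 28.7 * 1000
thickness = 53.6 mm

53.6


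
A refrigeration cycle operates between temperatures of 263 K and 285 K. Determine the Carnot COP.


dT = 285 - 263 = 22 K
COP_carnot = T_cold / dT = 263 / 22
COP_carnot = 11.955

11.955


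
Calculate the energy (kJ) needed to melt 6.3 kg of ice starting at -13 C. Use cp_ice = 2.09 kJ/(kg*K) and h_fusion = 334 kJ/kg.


Sensible heat = cp * dT = 2.09 * 13 = 27.17 kJ/kg
Total per kg = 27.17 + 334 = 361.17 kJ/kg
Q = m * total = 6.3 * 361.17
Q = 2275.4 kJ

2275.4


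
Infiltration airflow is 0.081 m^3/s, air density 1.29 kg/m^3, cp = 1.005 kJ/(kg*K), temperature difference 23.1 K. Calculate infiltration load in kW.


Q = V_dot * rho * cp * dT
Q = 0.081 * 1.29 * 1.005 * 23.1
Q = 2.426 kW

2.426


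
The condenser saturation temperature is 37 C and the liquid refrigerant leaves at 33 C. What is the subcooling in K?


Subcooling = T_cond - T_liquid
Subcooling = 37 - 33
Subcooling = 4 K

4


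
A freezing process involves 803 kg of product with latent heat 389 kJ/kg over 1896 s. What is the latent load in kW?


Q_lat = m * h_fg / t
Q_lat = 803 * 389 / 1896
Q_lat = 164.75 kW

164.75


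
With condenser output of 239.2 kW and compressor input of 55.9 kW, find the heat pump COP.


COP_hp = Q_cond / W
COP_hp = 239.2 / 55.9
COP_hp = 4.279

4.279


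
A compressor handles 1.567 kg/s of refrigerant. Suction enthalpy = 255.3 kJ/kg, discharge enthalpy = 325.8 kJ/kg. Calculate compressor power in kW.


dh = 325.8 - 255.3 = 70.5 kJ/kg
W = m_dot * dh = 1.567 * 70.5 = 110.47 kW

110.47


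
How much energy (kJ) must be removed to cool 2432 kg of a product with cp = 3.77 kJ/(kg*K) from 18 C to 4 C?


dT = 18 - (4) = 14 K
Q = m * cp * dT = 2432 * 3.77 * 14
Q = 128361 kJ

128361


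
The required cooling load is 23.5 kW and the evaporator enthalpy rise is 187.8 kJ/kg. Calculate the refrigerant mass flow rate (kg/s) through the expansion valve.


m_dot = Q / dh
m_dot = 23.5 / 187.8
m_dot = 0.1251 kg/s

0.1251


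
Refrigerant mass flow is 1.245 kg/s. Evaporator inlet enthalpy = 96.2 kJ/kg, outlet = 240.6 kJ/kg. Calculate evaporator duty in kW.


dh = 240.6 - 96.2 = 144.4 kJ/kg
Q_evap = m_dot * dh = 1.245 * 144.4
Q_evap = 179.78 kW

179.78


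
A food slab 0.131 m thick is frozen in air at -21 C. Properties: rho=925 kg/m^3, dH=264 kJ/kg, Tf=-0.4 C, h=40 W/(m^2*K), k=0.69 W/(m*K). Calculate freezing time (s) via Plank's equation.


dT = -0.4 - (-21) = 20.6 K
term1 = a/(2h) = 0.131/(2*40) = 0.0016375
term2 = a^2/(8k) = 0.131^2/(8*0.69) = 0.003108876812
t = rho*dH*1000/dT * (term1 + term2)
t = 925*264*1000/20.6 * (0.0016375 + 0.003108876812)
t = 56265 s

56265


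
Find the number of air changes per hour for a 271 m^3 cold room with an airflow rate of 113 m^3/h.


ACH = flow / volume
ACH = 113 / 271
ACH = 0.417

0.417


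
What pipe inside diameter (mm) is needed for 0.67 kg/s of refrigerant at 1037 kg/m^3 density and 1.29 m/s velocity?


A = m_dot / (rho * v) = 0.67 / (1037 * 1.29) = 0.0005008484522 m^2
d = sqrt(4*A/pi) * 1000
d = 25.3 mm

25.3


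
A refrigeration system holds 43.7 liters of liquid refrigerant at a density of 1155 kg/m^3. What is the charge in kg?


Charge = V * rho / 1000
Charge = 43.7 * 1155 / 1000
Charge = 50.47 kg

50.47


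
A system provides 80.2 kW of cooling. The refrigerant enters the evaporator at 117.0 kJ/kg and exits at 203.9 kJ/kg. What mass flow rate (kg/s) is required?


dh = 203.9 - 117.0 = 86.9 kJ/kg
m_dot = Q / dh = 80.2 / 86.9 = 0.9229 kg/s

0.9229


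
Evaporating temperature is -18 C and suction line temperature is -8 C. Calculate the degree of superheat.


Superheat = T_suction - T_evap
Superheat = -8 - (-18)
Superheat = 10 K

10


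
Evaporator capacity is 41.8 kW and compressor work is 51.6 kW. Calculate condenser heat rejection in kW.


Q_cond = Q_evap + W
Q_cond = 41.8 + 51.6
Q_cond = 93.4 kW

93.4


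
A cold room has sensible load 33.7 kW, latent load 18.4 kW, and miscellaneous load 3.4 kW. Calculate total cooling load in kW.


Q_total = Q_s + Q_l + Q_misc
Q_total = 33.7 + 18.4 + 3.4
Q_total = 55.5 kW

55.5


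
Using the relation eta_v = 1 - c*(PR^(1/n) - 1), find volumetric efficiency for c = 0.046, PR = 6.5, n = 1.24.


PR^(1/n) = 6.5^(1/1.24) = 4.52454891
eta_v = 1 - 0.046 * (4.52454891 - 1)
eta_v = 0.8379

0.8379


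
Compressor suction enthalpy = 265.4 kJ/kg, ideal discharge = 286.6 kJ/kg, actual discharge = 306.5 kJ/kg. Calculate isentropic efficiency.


dh_ideal = 286.6 - 265.4 = 21.2 kJ/kg
dh_actual = 306.5 - 265.4 = 41.1 kJ/kg
eta_s = dh_ideal / dh_actual = 21.2 / 41.1
eta_s = 0.5158

0.5158
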